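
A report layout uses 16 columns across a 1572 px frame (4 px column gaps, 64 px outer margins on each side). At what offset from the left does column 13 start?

1150 px

Inside the margins: 1572 − 128 = 1444 px.
16c + 15·4 = 1444 → 16c = 1384 → c = 86.5 px.
Column 13 starts at margin + 12·(column + gutter) = 64 + 12·90.5 = 1150 px.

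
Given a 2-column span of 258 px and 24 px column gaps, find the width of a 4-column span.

540 px

Subtracting 1 column gap of 24 leaves 234 for 2 columns, so c = 117 px.
4-column span = 4·117 + 3·24 = 540 px.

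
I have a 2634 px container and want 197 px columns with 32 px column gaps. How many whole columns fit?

11 columns

11 columns: 11·197 + 10·32 = 2487 px ≤ 2634.
12 columns: 2716 px > 2634. So 11.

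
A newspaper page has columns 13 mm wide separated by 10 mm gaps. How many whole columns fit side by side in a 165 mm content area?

Each extra column adds 13 + 10 = 23 mm.
(165 + 10) / 23 = 7.61, so 7 columns fit.

7 columns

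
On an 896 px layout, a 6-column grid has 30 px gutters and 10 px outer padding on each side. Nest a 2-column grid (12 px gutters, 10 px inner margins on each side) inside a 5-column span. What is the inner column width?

346.5 px

Subtract both margins: 896 − 2·10 = 876 px.
6c + 5·30 = 876 → 6c = 726 → c = 121 px.
5 columns plus 4 gutters: 605 + 120 = 725 px.
Inner content = 725 − 2·10 = 705 px.
Subtracting 1 gutter of 12 leaves 693 for 2 columns, so d = 346.5 px.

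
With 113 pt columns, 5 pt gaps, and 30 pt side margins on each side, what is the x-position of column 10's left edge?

Each column+gutter stride is 118 pt; 9 of them past the 30 pt margin is 30 + 1062 = 1092 pt.

1092 pt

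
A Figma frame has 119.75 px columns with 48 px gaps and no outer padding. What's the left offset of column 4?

Before column 4: 3 columns + 3 gaps.
Offset = 3·(119.75 + 48) = 3·167.75 = 503.25 px.

503.25 px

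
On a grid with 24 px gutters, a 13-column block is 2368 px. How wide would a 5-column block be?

13 columns + 12 gutters: 13c + 12·24 = 2368.
13c = 2368 − 288 = 2080, so c = 160 px.
5 columns plus 4 gutters: 800 + 96 = 896 px.

896 px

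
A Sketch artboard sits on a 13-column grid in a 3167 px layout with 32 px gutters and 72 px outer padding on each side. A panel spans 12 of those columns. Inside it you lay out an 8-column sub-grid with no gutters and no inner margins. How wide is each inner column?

348.5 px

Subtract both margins: 3167 − 2·72 = 3023 px.
Subtracting 12 gutters of 32 leaves 2639 for 13 columns, so c = 203 px.
Span of 12: 12·203 + 11·32 = 2436 + 352 = 2788 px.
8d = 2788 → d = 348.5 px.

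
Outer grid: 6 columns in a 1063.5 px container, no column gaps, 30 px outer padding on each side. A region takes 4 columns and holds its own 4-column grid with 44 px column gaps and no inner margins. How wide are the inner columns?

134.25 px

Take off 60 px of margins, leaving 1003.5 px.
1003.5 / 6 = 167.25 px per column.
With no column gaps, 4 columns span 4·167.25 = 669 px.
4 columns + 3 column gaps: 4d + 3·44 = 669.
4d = 669 − 132 = 537, so d = 134.25 px.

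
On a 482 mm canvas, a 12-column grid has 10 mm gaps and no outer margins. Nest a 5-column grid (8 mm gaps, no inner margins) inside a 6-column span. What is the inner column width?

40.8 mm

12 columns + 11 gaps: 12c + 11·10 = 482.
12c = 482 − 110 = 372, so c = 31 mm.
6-column span = 6·31 + 5·10 = 236 mm.
236 − 4·8 = 204; ÷5 gives d = 40.8 mm.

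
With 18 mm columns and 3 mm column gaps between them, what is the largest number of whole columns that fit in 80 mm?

3 columns

3 columns: 3·18 + 2·3 = 60 mm ≤ 80.
4 columns: 81 mm > 80. So 3.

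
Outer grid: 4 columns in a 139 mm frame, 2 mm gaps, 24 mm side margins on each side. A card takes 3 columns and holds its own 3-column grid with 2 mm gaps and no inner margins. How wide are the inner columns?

Subtract both margins: 139 − 2·24 = 91 mm.
91 − 3·2 = 85; ÷4 gives c = 21.25 mm.
3-column span = 3·21.25 + 2·2 = 67.75 mm.
3d + 2·2 = 67.75 → 3d = 63.75 → d = 21.25 mm.

21.25 mm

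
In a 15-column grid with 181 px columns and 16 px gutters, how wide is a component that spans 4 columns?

772 px

4-column span = 4·181 + 3·16 = 772 px.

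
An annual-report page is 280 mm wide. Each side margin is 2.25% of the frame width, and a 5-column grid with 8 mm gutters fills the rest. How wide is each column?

Each margin = 2.25% of 280 = 6.3 mm; content = 280 − 2·6.3 = 267.4 mm.
267.4 − 4·8 = 235.4; ÷5 gives c = 47.08 mm.

47.08 mm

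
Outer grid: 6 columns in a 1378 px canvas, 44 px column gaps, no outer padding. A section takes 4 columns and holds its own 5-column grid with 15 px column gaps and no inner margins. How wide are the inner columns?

168.8 px

6 columns + 5 column gaps: 6c + 5·44 = 1378.
6c = 1378 − 220 = 1158, so c = 193 px.
4 columns plus 3 column gaps: 772 + 132 = 904 px.
5d + 4·15 = 904 → 5d = 844 → d = 168.8 px.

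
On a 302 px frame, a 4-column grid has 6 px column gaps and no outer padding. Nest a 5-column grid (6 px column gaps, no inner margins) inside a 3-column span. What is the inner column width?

Subtracting 3 column gaps of 6 leaves 284 for 4 columns, so c = 71 px.
3 columns plus 2 column gaps: 213 + 12 = 225 px.
5 columns + 4 column gaps: 5d + 4·6 = 225.
5d = 225 − 24 = 201, so d = 40.2 px.

40.2 px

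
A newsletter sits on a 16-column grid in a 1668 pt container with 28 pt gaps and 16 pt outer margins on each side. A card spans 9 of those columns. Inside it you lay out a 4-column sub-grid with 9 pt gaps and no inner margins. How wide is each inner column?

220.25 pt

Outer content = 1668 − 2·16 = 1636 pt.
16 columns + 15 gaps: 16c + 15·28 = 1636.
16c = 1636 − 420 = 1216, so c = 76 pt.
9-column span = 9·76 + 8·28 = 908 pt.
4 columns + 3 gaps: 4d + 3·9 = 908.
4d = 908 − 27 = 881, so d = 220.25 pt.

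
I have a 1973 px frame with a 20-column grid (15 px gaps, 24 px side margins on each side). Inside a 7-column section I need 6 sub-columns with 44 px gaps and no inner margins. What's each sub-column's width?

Subtract both margins: 1973 − 2·24 = 1925 px.
20 columns + 19 gaps: 20c + 19·15 = 1925.
20c = 1925 − 285 = 1640, so c = 82 px.
7-column span = 7·82 + 6·15 = 664 px.
6 columns + 5 gaps: 6d + 5·44 = 664.
6d = 664 − 220 = 444, so d = 74 px.

74 px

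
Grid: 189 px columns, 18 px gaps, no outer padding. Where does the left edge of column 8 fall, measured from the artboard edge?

No margin, so column 8 starts at 7·(column + gutter) = 7·207 = 1449 px.

1449 px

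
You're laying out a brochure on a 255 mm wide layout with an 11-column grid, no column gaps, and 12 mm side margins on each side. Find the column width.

Subtract both margins: 255 − 2·12 = 231 mm.
231 / 11 = 21 mm per column.

21 mm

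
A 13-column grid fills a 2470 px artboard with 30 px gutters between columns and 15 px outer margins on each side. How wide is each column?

Inside the margins: 2470 − 30 = 2440 px.
13c + 12·30 = 2440 → 13c = 2080 → c = 160 px.

160 px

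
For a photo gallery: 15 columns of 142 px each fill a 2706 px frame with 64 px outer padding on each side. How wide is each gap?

Subtract both margins: 2706 − 2·64 = 2578 px.
15·142 + 14g = 2578 → 14g = 448 → g = 32 px.

32 px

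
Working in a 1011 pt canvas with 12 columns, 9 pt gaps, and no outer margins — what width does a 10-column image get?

841 pt

Subtracting 11 gaps of 9 leaves 912 for 12 columns, so c = 76 pt.
10 columns plus 9 gaps: 760 + 81 = 841 pt.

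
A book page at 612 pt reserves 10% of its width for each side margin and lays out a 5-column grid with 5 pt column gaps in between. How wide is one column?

93.92 pt

Each margin = 10% of 612 = 61.2 pt; content = 612 − 2·61.2 = 489.6 pt.
5 columns + 4 column gaps: 5c + 4·5 = 489.6.
5c = 489.6 − 20 = 469.6, so c = 93.92 pt.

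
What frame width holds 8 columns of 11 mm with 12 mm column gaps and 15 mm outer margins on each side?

Adding margins, columns and gutters: 30 + 88 + 84 = 202 mm.

202 mm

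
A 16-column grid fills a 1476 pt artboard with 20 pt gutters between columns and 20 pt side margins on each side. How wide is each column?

71 pt

Content width = 1476 − 2·20 = 1436 pt.
1436 − 15·20 = 1136; ÷16 gives c = 71 pt.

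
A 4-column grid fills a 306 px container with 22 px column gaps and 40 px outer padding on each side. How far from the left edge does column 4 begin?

Content = 306 − 2·40 = 226 px.
4 columns + 3 column gaps: 4c + 3·22 = 226.
4c = 226 − 66 = 160, so c = 40 px.
Each column+gutter stride is 62 px; 3 of them past the 40 px margin is 40 + 186 = 226 px.

226 px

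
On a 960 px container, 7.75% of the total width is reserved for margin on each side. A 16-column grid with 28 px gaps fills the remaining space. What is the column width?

960 × (1 − 2·7.75%) = 960 × 84.5% = 811.2 px for the columns.
Subtracting 15 gaps of 28 leaves 391.2 for 16 columns, so c = 24.45 px.

24.45 px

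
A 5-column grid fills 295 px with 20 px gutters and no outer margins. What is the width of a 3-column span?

Subtracting 4 gutters of 20 leaves 215 for 5 columns, so c = 43 px.
Span of 3: 3·43 + 2·20 = 129 + 40 = 169 px.

169 px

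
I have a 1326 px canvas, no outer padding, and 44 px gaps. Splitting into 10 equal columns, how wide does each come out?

93 px

1326 − 9·44 = 930; ÷10 gives c = 93 px.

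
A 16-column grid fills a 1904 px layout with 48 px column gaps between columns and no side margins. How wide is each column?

16c + 15·48 = 1904 → 16c = 1184 → c = 74 px.

74 px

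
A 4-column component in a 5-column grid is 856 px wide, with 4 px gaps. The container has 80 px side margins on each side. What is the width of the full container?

1231 px

4 columns + 3 gaps: 4c + 3·4 = 856.
4c = 856 − 12 = 844, so c = 211 px.
Total width: 2·80 + 5·211 + 4·4 = 1231 px.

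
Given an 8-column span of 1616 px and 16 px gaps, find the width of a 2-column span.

8c + 7·16 = 1616 → 8c = 1504 → c = 188 px.
2 columns plus 1 gap: 376 + 16 = 392 px.

392 px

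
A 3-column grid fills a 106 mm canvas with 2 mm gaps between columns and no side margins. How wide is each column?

34 mm

3 columns + 2 gaps: 3c + 2·2 = 106.
3c = 106 − 4 = 102, so c = 34 mm.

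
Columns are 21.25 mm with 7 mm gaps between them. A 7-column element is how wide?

190.75 mm

7-column span = 7·21.25 + 6·7 = 190.75 mm.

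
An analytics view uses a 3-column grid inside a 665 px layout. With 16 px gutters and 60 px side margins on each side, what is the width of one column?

Take off 120 px of margins, leaving 545 px.
3c + 2·16 = 545 → 3c = 513 → c = 171 px.

171 px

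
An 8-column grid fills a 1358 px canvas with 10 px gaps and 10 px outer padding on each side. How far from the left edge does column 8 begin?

1189.5 px

Content = 1358 − 2·10 = 1338 px.
8 columns + 7 gaps: 8c + 7·10 = 1338.
8c = 1338 − 70 = 1268, so c = 158.5 px.
Each column+gutter stride is 168.5 px; 7 of them past the 10 px margin is 10 + 1179.5 = 1189.5 px.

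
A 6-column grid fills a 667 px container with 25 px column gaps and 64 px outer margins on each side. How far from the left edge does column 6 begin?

534 px

Subtract both margins: 667 − 2·64 = 539 px.
539 − 5·25 = 414; ÷6 gives c = 69 px.
Before column 6: the margin + 5 columns + 5 column gaps.
Offset = 64 + 5·(69 + 25) = 64 + 470 = 534 px.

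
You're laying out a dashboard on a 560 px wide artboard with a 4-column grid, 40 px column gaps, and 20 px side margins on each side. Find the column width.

100 px

Take off 40 px of margins, leaving 520 px.
4c + 3·40 = 520 → 4c = 400 → c = 100 px.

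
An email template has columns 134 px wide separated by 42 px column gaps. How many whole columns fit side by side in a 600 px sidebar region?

3 columns

3 columns: 3·134 + 2·42 = 486 px ≤ 600.
4 columns: 662 px > 600. So 3.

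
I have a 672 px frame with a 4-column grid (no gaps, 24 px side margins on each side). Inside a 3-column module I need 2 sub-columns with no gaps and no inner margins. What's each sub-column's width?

Outer content = 672 − 2·24 = 624 px.
624 / 4 = 156 px per column.
With no gaps, 3 columns span 3·156 = 468 px.
468 / 2 = 234 px per column.

234 px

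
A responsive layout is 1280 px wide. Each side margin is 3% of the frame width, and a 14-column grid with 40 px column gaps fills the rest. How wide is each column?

Margins: 3% × 1280 = 38.4 px each, so content = 1280 − 76.8 = 1203.2 px.
Subtracting 13 column gaps of 40 leaves 683.2 for 14 columns, so c = 48.8 px.

48.8 px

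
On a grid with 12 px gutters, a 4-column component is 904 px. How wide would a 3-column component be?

4 columns + 3 gutters: 4c + 3·12 = 904.
4c = 904 − 36 = 868, so c = 217 px.
Span of 3: 3·217 + 2·12 = 651 + 24 = 675 px.

675 px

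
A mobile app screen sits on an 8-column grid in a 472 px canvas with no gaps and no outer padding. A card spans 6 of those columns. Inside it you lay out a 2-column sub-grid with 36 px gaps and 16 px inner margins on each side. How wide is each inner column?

143 px

472 / 8 = 59 px per column.
6-column span = 6·59 = 354 px.
Inner content = 354 − 2·16 = 322 px.
322 − 1·36 = 286; ÷2 gives d = 143 px.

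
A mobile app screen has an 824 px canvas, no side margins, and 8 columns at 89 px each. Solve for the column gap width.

Columns use 712 px, leaving 112 px across 7 column gaps = 16 px each.

16 px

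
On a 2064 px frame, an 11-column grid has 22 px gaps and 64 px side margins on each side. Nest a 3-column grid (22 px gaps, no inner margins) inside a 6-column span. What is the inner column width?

334 px

Outer content = 2064 − 2·64 = 1936 px.
11 columns + 10 gaps: 11c + 10·22 = 1936.
11c = 1936 − 220 = 1716, so c = 156 px.
6 columns plus 5 gaps: 936 + 110 = 1046 px.
1046 − 2·22 = 1002; ÷3 gives d = 334 px.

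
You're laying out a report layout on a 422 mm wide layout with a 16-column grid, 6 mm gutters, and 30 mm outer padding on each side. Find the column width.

17 mm

Subtract both margins: 422 − 2·30 = 362 mm.
16 columns + 15 gutters: 16c + 15·6 = 362.
16c = 362 − 90 = 272, so c = 17 mm.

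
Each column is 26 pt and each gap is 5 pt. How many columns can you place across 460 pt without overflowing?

15 columns: 15·26 + 14·5 = 460 pt ≤ 460.
16 columns: 491 pt > 460. So 15.

15 columns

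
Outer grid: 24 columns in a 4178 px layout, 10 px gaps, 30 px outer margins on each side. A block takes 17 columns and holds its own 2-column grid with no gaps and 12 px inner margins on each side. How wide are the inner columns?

Outer content = 4178 − 2·30 = 4118 px.
Subtracting 23 gaps of 10 leaves 3888 for 24 columns, so c = 162 px.
17-column span = 17·162 + 16·10 = 2914 px.
Inner content = 2914 − 2·12 = 2890 px.
With no gaps, each column is 2890/2 = 1445 px.

1445 px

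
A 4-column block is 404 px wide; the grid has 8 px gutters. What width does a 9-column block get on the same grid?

919 px

Subtracting 3 gutters of 8 leaves 380 for 4 columns, so c = 95 px.
Span of 9: 9·95 + 8·8 = 855 + 64 = 919 px.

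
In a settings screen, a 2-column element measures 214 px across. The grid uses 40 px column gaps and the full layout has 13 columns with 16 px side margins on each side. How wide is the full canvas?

Subtracting 1 column gap of 40 leaves 174 for 2 columns, so c = 87 px.
Total width: 2·16 + 13·87 + 12·40 = 1643 px.

1643 px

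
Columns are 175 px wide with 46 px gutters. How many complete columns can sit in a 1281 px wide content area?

6 columns

Each extra column adds 175 + 46 = 221 px.
(1281 + 46) / 221 = 6.00, so 6 columns fit.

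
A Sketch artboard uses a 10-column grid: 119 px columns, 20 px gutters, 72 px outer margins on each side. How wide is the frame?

1514 px

Frame = 2·72 + 10·119 + 9·20 = 144 + 1190 + 180 = 1514 px.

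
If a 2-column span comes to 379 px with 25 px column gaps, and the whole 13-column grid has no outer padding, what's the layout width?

2601 px

Subtracting 1 column gap of 25 leaves 354 for 2 columns, so c = 177 px.
Summing: 2301 + 300 = 2601 px.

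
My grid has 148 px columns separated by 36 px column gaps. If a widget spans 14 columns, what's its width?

2540 px

14 columns plus 13 column gaps: 2072 + 468 = 2540 px.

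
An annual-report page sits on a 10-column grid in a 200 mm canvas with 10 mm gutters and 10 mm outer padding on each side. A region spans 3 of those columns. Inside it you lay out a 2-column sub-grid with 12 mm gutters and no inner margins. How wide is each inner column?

Inside the margins: 200 − 20 = 180 mm.
10 columns + 9 gutters: 10c + 9·10 = 180.
10c = 180 − 90 = 90, so c = 9 mm.
3 columns plus 2 gutters: 27 + 20 = 47 mm.
Subtracting 1 gutter of 12 leaves 35 for 2 columns, so d = 17.5 mm.

17.5 mm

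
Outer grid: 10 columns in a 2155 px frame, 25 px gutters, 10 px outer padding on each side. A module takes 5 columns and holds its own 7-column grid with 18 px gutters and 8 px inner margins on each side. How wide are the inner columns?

133 px

Subtract both margins: 2155 − 2·10 = 2135 px.
2135 − 9·25 = 1910; ÷10 gives c = 191 px.
Span of 5: 5·191 + 4·25 = 955 + 100 = 1055 px.
Inner content = 1055 − 2·8 = 1039 px.
7 columns + 6 gutters: 7d + 6·18 = 1039.
7d = 1039 − 108 = 931, so d = 133 px.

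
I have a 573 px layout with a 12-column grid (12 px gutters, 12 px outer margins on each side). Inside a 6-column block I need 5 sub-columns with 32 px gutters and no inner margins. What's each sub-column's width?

Subtract both margins: 573 − 2·12 = 549 px.
12 columns + 11 gutters: 12c + 11·12 = 549.
12c = 549 − 132 = 417, so c = 34.75 px.
6 columns plus 5 gutters: 208.5 + 60 = 268.5 px.
5 columns + 4 gutters: 5d + 4·32 = 268.5.
5d = 268.5 − 128 = 140.5, so d = 28.1 px.

28.1 px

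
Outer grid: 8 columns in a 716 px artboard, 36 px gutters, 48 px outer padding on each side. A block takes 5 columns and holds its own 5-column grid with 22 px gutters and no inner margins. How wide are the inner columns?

57.2 px

Take off 96 px of margins, leaving 620 px.
8 columns + 7 gutters: 8c + 7·36 = 620.
8c = 620 − 252 = 368, so c = 46 px.
5-column span = 5·46 + 4·36 = 374 px.
374 − 4·22 = 286; ÷5 gives d = 57.2 px.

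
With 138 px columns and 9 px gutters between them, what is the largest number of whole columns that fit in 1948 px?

k columns need k·138 + (k−1)·9 = k·147 − 9.
k·147 − 9 ≤ 1948 → k ≤ 1957 / 147 ≈ 13.31, so k = 13.

13 columns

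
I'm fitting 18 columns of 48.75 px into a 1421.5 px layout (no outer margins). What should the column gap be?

18 columns take 18·48.75 = 877.5 px; remaining 544 splits into 17 column gaps.
g = 544 / 17 = 32 px.

32 px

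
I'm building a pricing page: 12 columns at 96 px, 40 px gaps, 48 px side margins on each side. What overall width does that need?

Total width: 2·48 + 12·96 + 11·40 = 1688 px.

1688 px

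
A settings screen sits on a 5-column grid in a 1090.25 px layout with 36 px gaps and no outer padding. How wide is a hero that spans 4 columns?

5c + 4·36 = 1090.25 → 5c = 946.25 → c = 189.25 px.
Span of 4: 4·189.25 + 3·36 = 757 + 108 = 865 px.

865 px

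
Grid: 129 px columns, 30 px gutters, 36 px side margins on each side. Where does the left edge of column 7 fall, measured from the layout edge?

Before column 7: the margin + 6 columns + 6 gutters.
Offset = 36 + 6·(129 + 30) = 36 + 954 = 990 px.

990 px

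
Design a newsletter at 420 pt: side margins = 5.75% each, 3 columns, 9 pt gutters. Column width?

Each margin = 5.75% of 420 = 24.15 pt; content = 420 − 2·24.15 = 371.7 pt.
3 columns + 2 gutters: 3c + 2·9 = 371.7.
3c = 371.7 − 18 = 353.7, so c = 117.9 pt.

117.9 pt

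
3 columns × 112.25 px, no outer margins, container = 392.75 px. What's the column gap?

28 px

3·112.25 + 2g = 392.75 → 2g = 56 → g = 28 px.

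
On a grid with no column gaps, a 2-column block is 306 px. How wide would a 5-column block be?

765 px

306 / 2 = 153 px per column.
With no column gaps, 5 columns span 5·153 = 765 px.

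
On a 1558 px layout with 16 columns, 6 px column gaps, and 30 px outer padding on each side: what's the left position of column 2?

124 px

Content = 1558 − 2·30 = 1498 px.
16 columns + 15 column gaps: 16c + 15·6 = 1498.
16c = 1498 − 90 = 1408, so c = 88 px.
Before column 2: the margin + 1 column + 1 column gap.
Offset = 30 + 1·(88 + 6) = 30 + 94 = 124 px.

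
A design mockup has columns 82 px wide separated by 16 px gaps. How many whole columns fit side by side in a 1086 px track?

11 columns

k columns need k·82 + (k−1)·16 = k·98 − 16.
k·98 − 16 ≤ 1086 → k ≤ 1102 / 98 ≈ 11.24, so k = 11.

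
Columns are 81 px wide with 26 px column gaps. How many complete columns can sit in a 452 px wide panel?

4 columns

4 columns: 4·81 + 3·26 = 402 px ≤ 452.
5 columns: 509 px > 452. So 4.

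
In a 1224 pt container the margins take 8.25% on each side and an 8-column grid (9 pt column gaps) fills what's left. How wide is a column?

119.88 pt

1224 × (1 − 2·8.25%) = 1224 × 83.5% = 1022.04 pt for the columns.
1022.04 − 7·9 = 959.04; ÷8 gives c = 119.88 pt.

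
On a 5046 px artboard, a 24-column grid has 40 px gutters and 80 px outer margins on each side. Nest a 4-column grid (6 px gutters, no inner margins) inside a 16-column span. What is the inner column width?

806.5 px

Subtract both margins: 5046 − 2·80 = 4886 px.
4886 − 23·40 = 3966; ÷24 gives c = 165.25 px.
Span of 16: 16·165.25 + 15·40 = 2644 + 600 = 3244 px.
Subtracting 3 gutters of 6 leaves 3226 for 4 columns, so d = 806.5 px.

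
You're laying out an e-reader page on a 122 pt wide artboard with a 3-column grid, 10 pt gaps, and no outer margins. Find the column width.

34 pt

Subtracting 2 gaps of 10 leaves 102 for 3 columns, so c = 34 pt.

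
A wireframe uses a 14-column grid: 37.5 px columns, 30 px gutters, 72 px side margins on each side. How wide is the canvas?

1059 px

Adding margins, columns and gutters: 144 + 525 + 390 = 1059 px.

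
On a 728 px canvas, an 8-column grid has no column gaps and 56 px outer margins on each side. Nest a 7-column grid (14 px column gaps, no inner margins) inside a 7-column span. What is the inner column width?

Take off 112 px of margins, leaving 616 px.
With no column gaps, each column is 616/8 = 77 px.
With no column gaps, 7 columns span 7·77 = 539 px.
539 − 6·14 = 455; ÷7 gives d = 65 px.

65 px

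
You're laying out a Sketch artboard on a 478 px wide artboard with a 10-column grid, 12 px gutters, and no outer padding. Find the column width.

37 px

478 − 9·12 = 370; ÷10 gives c = 37 px.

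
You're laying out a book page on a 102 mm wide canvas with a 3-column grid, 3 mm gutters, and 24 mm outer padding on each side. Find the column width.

16 mm

Subtract both margins: 102 − 2·24 = 54 mm.
3 columns + 2 gutters: 3c + 2·3 = 54.
3c = 54 − 6 = 48, so c = 16 mm.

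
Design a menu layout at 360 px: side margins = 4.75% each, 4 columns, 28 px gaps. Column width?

60.45 px

360 × (1 − 2·4.75%) = 360 × 90.5% = 325.8 px for the columns.
4c + 3·28 = 325.8 → 4c = 241.8 → c = 60.45 px.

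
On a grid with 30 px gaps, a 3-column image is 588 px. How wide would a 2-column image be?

382 px

Subtracting 2 gaps of 30 leaves 528 for 3 columns, so c = 176 px.
Span of 2: 2·176 + 1·30 = 352 + 30 = 382 px.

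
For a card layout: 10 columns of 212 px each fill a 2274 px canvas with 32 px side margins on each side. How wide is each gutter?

10 px

Subtract both margins: 2274 − 2·32 = 2210 px.
10·212 + 9g = 2210 → 9g = 90 → g = 10 px.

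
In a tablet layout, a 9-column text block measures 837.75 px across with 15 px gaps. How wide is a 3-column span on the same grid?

269.25 px

9c + 8·15 = 837.75 → 9c = 717.75 → c = 79.75 px.
3 columns plus 2 gaps: 239.25 + 30 = 269.25 px.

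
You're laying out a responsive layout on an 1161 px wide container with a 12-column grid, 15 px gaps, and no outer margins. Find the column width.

83 px

12c + 11·15 = 1161 → 12c = 996 → c = 83 px.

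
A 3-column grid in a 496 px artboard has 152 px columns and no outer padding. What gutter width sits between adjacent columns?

20 px

3 columns take 3·152 = 456 px; remaining 40 splits into 2 gutters.
g = 40 / 2 = 20 px.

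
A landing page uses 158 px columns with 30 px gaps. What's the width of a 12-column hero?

12-column span = 12·158 + 11·30 = 2226 px.

2226 px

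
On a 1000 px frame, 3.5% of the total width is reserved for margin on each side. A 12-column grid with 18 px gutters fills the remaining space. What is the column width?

61 px

1000 × (1 − 2·3.5%) = 1000 × 93% = 930 px for the columns.
12c + 11·18 = 930 → 12c = 732 → c = 61 px.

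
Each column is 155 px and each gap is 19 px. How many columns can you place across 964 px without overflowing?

5 columns

5 columns: 5·155 + 4·19 = 851 px ≤ 964.
6 columns: 1025 px > 964. So 5.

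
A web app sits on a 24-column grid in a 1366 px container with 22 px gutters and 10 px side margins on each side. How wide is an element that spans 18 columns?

Take off 20 px of margins, leaving 1346 px.
1346 − 23·22 = 840; ÷24 gives c = 35 px.
18 columns plus 17 gutters: 630 + 374 = 1004 px.

1004 px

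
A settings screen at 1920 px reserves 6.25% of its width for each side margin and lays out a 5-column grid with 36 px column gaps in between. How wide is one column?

Each margin = 6.25% of 1920 = 120 px; content = 1920 − 2·120 = 1680 px.
5c + 4·36 = 1680 → 5c = 1536 → c = 307.2 px.

307.2 px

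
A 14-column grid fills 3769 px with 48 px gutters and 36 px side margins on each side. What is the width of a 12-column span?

Subtract both margins: 3769 − 2·36 = 3697 px.
14c + 13·48 = 3697 → 14c = 3073 → c = 219.5 px.
12 columns plus 11 gutters: 2634 + 528 = 3162 px.

3162 px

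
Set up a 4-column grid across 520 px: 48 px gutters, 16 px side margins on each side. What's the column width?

86 px

Take off 32 px of margins, leaving 488 px.
488 − 3·48 = 344; ÷4 gives c = 86 px.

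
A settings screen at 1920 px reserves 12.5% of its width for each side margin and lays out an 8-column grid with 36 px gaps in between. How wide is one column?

148.5 px

Margins: 12.5% × 1920 = 240 px each, so content = 1920 − 480 = 1440 px.
8c + 7·36 = 1440 → 8c = 1188 → c = 148.5 px.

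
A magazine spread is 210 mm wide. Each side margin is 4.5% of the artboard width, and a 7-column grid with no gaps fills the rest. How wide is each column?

Margins: 4.5% × 210 = 9.45 mm each, so content = 210 − 18.9 = 191.1 mm.
191.1 / 7 = 27.3 mm per column.

27.3 mm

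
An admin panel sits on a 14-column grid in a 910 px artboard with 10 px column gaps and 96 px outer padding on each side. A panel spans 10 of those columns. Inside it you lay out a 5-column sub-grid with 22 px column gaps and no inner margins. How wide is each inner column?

Take off 192 px of margins, leaving 718 px.
Subtracting 13 column gaps of 10 leaves 588 for 14 columns, so c = 42 px.
Span of 10: 10·42 + 9·10 = 420 + 90 = 510 px.
5d + 4·22 = 510 → 5d = 422 → d = 84.4 px.

84.4 px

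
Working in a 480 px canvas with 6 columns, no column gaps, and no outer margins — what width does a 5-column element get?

With no column gaps, each column is 480/6 = 80 px.
5-column span = 5·80 = 400 px.

400 px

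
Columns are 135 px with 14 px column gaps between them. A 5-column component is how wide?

Span of 5: 5·135 + 4·14 = 675 + 56 = 731 px.

731 px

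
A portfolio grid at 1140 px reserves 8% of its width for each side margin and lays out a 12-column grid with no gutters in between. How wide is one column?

Each margin = 8% of 1140 = 91.2 px; content = 1140 − 2·91.2 = 957.6 px.
With no gutters, each column is 957.6/12 = 79.8 px.

79.8 px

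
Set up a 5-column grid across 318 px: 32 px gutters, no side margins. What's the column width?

38 px

318 − 4·32 = 190; ÷5 gives c = 38 px.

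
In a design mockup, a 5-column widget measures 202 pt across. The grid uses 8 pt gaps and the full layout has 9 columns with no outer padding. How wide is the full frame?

370 pt

202 − 4·8 = 170; ÷5 gives c = 34 pt.
Summing: 306 + 64 = 370 pt.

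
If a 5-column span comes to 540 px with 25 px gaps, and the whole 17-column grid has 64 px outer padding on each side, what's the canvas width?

2024 px

Subtracting 4 gaps of 25 leaves 440 for 5 columns, so c = 88 px.
Adding margins, columns and gutters: 128 + 1496 + 400 = 2024 px.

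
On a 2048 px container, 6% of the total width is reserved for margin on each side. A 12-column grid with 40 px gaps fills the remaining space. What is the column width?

113.52 px

Each margin = 6% of 2048 = 122.88 px; content = 2048 − 2·122.88 = 1802.24 px.
12c + 11·40 = 1802.24 → 12c = 1362.24 → c = 113.52 px.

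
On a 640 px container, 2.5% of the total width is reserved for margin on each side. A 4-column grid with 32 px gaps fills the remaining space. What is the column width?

128 px

Margins: 2.5% × 640 = 16 px each, so content = 640 − 32 = 608 px.
4 columns + 3 gaps: 4c + 3·32 = 608.
4c = 608 − 96 = 512, so c = 128 px.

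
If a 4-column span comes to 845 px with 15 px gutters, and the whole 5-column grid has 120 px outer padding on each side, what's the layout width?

1300 px

Subtracting 3 gutters of 15 leaves 800 for 4 columns, so c = 200 px.
Layout = 2·120 + 5·200 + 4·15 = 240 + 1000 + 60 = 1300 px.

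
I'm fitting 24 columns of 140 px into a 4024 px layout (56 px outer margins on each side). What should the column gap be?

Content width = 4024 − 2·56 = 3912 px.
24·140 + 23g = 3912 → 23g = 552 → g = 24 px.

24 px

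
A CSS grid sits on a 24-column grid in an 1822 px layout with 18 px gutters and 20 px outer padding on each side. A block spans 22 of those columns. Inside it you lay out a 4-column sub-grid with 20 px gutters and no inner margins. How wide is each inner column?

393 px

Subtract both margins: 1822 − 2·20 = 1782 px.
Subtracting 23 gutters of 18 leaves 1368 for 24 columns, so c = 57 px.
22 columns plus 21 gutters: 1254 + 378 = 1632 px.
1632 − 3·20 = 1572; ÷4 gives d = 393 px.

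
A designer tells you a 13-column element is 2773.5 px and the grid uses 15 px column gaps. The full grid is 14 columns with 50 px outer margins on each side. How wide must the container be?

13c + 12·15 = 2773.5 → 13c = 2593.5 → c = 199.5 px.
Total width: 2·50 + 14·199.5 + 13·15 = 3088 px.

3088 px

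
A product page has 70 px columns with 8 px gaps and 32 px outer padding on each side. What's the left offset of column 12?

Column 12 starts at margin + 11·(column + gutter) = 32 + 11·78 = 890 px.

890 px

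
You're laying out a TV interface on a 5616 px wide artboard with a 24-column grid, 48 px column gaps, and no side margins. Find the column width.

188 px

24 columns + 23 column gaps: 24c + 23·48 = 5616.
24c = 5616 − 1104 = 4512, so c = 188 px.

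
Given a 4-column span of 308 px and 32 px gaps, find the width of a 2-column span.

4 columns + 3 gaps: 4c + 3·32 = 308.
4c = 308 − 96 = 212, so c = 53 px.
Span of 2: 2·53 + 1·32 = 106 + 32 = 138 px.

138 px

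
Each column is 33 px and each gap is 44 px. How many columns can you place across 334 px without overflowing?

4 columns

k columns need k·33 + (k−1)·44 = k·77 − 44.
k·77 − 44 ≤ 334 → k ≤ 378 / 77 ≈ 4.91, so k = 4.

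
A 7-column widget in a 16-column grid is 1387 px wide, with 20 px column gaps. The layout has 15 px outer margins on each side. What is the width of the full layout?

Subtracting 6 column gaps of 20 leaves 1267 for 7 columns, so c = 181 px.
Adding margins, columns and gutters: 30 + 2896 + 300 = 3226 px.

3226 px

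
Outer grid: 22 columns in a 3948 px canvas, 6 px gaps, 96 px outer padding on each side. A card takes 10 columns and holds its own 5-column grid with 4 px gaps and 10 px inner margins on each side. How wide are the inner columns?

Take off 192 px of margins, leaving 3756 px.
22 columns + 21 gaps: 22c + 21·6 = 3756.
22c = 3756 − 126 = 3630, so c = 165 px.
10-column span = 10·165 + 9·6 = 1704 px.
Inner content = 1704 − 2·10 = 1684 px.
5d + 4·4 = 1684 → 5d = 1668 → d = 333.6 px.

333.6 px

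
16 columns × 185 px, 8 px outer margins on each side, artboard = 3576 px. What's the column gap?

Inside the margins: 3576 − 16 = 3560 px.
16·185 + 15g = 3560 → 15g = 600 → g = 40 px.

40 px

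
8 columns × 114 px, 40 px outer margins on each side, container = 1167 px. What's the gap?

Inside the margins: 1167 − 80 = 1087 px.
8·114 + 7g = 1087 → 7g = 175 → g = 25 px.

25 px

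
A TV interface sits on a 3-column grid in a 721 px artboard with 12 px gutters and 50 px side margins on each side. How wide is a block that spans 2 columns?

410 px

Subtract both margins: 721 − 2·50 = 621 px.
3 columns + 2 gutters: 3c + 2·12 = 621.
3c = 621 − 24 = 597, so c = 199 px.
2-column span = 2·199 + 1·12 = 410 px.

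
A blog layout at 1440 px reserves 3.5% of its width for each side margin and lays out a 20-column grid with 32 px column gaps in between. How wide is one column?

36.56 px

1440 × (1 − 2·3.5%) = 1440 × 93% = 1339.2 px for the columns.
20 columns + 19 column gaps: 20c + 19·32 = 1339.2.
20c = 1339.2 − 608 = 731.2, so c = 36.56 px.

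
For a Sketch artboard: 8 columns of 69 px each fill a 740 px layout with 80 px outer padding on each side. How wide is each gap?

Inside the margins: 740 − 160 = 580 px.
Columns use 552 px, leaving 28 px across 7 gaps = 4 px each.

4 px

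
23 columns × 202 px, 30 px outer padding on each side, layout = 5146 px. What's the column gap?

Subtract both margins: 5146 − 2·30 = 5086 px.
Columns use 4646 px, leaving 440 px across 22 column gaps = 20 px each.

20 px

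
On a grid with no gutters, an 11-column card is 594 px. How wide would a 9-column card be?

486 px

594 / 11 = 54 px per column.
9-column span = 9·54 = 486 px.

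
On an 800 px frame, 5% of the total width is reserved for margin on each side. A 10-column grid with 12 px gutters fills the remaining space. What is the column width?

Margins: 5% × 800 = 40 px each, so content = 800 − 80 = 720 px.
720 − 9·12 = 612; ÷10 gives c = 61.2 px.

61.2 px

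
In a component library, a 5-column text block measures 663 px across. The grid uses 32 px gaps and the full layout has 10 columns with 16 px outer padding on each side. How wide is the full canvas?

1390 px

Subtracting 4 gaps of 32 leaves 535 for 5 columns, so c = 107 px.
Adding margins, columns and gutters: 32 + 1070 + 288 = 1390 px.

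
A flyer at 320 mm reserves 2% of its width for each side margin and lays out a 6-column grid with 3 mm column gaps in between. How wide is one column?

Each margin = 2% of 320 = 6.4 mm; content = 320 − 2·6.4 = 307.2 mm.
6c + 5·3 = 307.2 → 6c = 292.2 → c = 48.7 mm.

48.7 mm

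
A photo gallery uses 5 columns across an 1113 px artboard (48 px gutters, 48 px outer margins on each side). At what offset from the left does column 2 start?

261 px

Inside the margins: 1113 − 96 = 1017 px.
Subtracting 4 gutters of 48 leaves 825 for 5 columns, so c = 165 px.
Before column 2: the margin + 1 column + 1 gutter.
Offset = 48 + 1·(165 + 48) = 48 + 213 = 261 px.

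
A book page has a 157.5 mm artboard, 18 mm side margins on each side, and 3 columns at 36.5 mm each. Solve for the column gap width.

Content width = 157.5 − 2·18 = 121.5 mm.
3·36.5 + 2g = 121.5 → 2g = 12 → g = 6 mm.

6 mm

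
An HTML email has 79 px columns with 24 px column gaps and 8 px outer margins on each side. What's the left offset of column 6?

Before column 6: the margin + 5 columns + 5 column gaps.
Offset = 8 + 5·(79 + 24) = 8 + 515 = 523 px.

523 px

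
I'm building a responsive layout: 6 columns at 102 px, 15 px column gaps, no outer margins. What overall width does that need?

687 px

Artboard = 6·102 + 5·15 = 612 + 75 = 687 px.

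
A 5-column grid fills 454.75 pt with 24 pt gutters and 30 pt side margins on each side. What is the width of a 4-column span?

Content width = 454.75 − 2·30 = 394.75 pt.
5c + 4·24 = 394.75 → 5c = 298.75 → c = 59.75 pt.
4 columns plus 3 gutters: 239 + 72 = 311 pt.

311 pt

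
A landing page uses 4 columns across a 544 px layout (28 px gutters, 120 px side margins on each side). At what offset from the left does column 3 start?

Take off 240 px of margins, leaving 304 px.
4c + 3·28 = 304 → 4c = 220 → c = 55 px.
Column 3 starts at margin + 2·(column + gutter) = 120 + 2·83 = 286 px.

286 px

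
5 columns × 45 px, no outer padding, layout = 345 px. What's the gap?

30 px

5 columns take 5·45 = 225 px; remaining 120 splits into 4 gaps.
g = 120 / 4 = 30 px.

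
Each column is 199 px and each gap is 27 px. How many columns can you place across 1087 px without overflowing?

Each extra column adds 199 + 27 = 226 px.
(1087 + 27) / 226 = 4.93, so 4 columns fit.

4 columns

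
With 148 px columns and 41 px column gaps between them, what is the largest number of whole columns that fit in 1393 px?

7 columns: 7·148 + 6·41 = 1282 px ≤ 1393.
8 columns: 1471 px > 1393. So 7.

7 columns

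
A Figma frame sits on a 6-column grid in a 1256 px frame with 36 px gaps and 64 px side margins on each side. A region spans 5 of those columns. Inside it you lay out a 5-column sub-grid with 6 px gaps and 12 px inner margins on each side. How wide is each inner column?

177.2 px

Inside the margins: 1256 − 128 = 1128 px.
6 columns + 5 gaps: 6c + 5·36 = 1128.
6c = 1128 − 180 = 948, so c = 158 px.
5-column span = 5·158 + 4·36 = 934 px.
Inner content = 934 − 2·12 = 910 px.
5d + 4·6 = 910 → 5d = 886 → d = 177.2 px.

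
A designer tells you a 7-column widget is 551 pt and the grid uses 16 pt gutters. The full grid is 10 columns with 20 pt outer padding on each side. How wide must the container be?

Subtracting 6 gutters of 16 leaves 455 for 7 columns, so c = 65 pt.
Total width: 2·20 + 10·65 + 9·16 = 834 pt.

834 pt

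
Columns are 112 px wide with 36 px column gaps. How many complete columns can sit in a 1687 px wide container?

Each extra column adds 112 + 36 = 148 px.
(1687 + 36) / 148 = 11.64, so 11 columns fit.

11 columns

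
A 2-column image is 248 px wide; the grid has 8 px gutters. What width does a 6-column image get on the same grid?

760 px

2c + 1·8 = 248 → 2c = 240 → c = 120 px.
6 columns plus 5 gutters: 720 + 40 = 760 px.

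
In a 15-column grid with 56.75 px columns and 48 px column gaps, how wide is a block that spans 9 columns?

894.75 px

9 columns plus 8 column gaps: 510.75 + 384 = 894.75 px.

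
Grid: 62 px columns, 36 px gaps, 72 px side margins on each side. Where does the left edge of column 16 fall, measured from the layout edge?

1542 px

Before column 16: the margin + 15 columns + 15 gaps.
Offset = 72 + 15·(62 + 36) = 72 + 1470 = 1542 px.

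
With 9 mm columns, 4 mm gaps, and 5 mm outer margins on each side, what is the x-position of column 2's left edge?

Column 2 starts at margin + 1·(column + gutter) = 5 + 1·13 = 18 mm.

18 mm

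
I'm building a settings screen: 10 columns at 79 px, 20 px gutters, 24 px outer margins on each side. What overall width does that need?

Container = 2·24 + 10·79 + 9·20 = 48 + 790 + 180 = 1018 px.

1018 px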